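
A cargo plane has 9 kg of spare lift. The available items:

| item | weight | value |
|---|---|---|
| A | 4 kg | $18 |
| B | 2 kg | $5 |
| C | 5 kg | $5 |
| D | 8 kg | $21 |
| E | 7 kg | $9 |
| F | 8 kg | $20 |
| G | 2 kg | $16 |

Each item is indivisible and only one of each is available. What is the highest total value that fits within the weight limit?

Check high-value combinations within 9 kg:
- A+B+G: weight 4+2+2=8, value 18+5+16=39
- A+G: weight 4+2=6, value 18+16=34
- B+C+G: weight 2+5+2=9, value 5+5+16=26
- E+G: weight 7+2=9, value 9+16=25
Best: $39.

$39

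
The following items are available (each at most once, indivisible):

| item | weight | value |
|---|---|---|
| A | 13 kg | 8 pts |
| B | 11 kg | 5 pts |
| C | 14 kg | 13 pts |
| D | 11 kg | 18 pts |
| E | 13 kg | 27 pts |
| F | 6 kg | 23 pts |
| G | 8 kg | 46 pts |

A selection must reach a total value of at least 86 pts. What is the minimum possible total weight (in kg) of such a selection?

25

Subsets with value ≥ 86, sorted by total weight:
- D+F+G: weight 25, value 87
- E+F+G: weight 27, value 96
Minimum weight: 25 kg.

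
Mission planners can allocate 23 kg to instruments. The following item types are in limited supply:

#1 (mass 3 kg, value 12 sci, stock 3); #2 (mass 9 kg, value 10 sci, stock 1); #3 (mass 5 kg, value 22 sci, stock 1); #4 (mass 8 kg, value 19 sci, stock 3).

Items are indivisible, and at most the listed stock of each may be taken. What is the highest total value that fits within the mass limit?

Best selections within mass 23 and stock limits:
- 3×#1 + 1×#3 + 1×#4: mass 22, value 77
- 3×#1 + 1×#2 + 1×#3: mass 23, value 68
- 2×#1 + 1×#3 + 1×#4: mass 19, value 65
- 2×#1 + 2×#4: mass 22, value 62
Best: 77 sci.

77 sci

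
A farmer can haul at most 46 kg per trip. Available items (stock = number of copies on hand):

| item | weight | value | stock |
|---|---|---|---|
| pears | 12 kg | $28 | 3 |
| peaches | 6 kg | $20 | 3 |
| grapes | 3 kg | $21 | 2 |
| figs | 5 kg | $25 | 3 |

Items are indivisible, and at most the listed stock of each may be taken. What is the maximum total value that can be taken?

Best selections within weight 46 and stock limits:
- 1×pears + 2×peaches + 2×grapes + 3×figs: weight 45, value 185
- 1×pears + 3×peaches + 2×grapes + 2×figs: weight 46, value 180
Best: $185.

$185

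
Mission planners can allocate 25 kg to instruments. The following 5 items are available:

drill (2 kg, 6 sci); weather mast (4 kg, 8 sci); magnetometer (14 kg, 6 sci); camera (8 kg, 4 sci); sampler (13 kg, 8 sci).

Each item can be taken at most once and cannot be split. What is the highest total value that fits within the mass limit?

Check high-value combinations within 25 kg:
- drill+weather mast+sampler: mass 2+4+13=19, value 6+8+8=22
- drill+weather mast+magnetometer: mass 2+4+14=20, value 6+8+6=20
- weather mast+camera+sampler: mass 4+8+13=25, value 8+4+8=20
- drill+weather mast+camera: mass 2+4+8=14, value 6+8+4=18
- drill+camera+sampler: mass 2+8+13=23, value 6+4+8=18
Best: 22 sci.

22 sci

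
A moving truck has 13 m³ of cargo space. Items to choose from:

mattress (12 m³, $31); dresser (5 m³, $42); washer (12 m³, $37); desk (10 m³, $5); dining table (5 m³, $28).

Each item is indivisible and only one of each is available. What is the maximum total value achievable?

Check high-value combinations within 13 m³:
- dresser+dining table: volume 5+5=10, value 42+28=70
- dresser: volume 5, value 42
- washer: volume 12, value 37
- mattress: volume 12, value 31
- dining table: volume 5, value 28
Best: $70.

$70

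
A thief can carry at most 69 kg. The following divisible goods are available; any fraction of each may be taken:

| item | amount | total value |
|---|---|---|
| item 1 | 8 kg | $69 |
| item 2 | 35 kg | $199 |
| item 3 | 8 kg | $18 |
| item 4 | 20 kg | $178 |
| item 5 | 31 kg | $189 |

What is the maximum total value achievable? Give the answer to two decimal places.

492.86

Take in order of value per unit:
- item 4 (178/20 per unit): all 20 → value 178, running total 178.00
- item 1 (69/8 per unit): all 8 → value 69, running total 247.00
- item 5 (189/31 per unit): all 31 → value 189, running total 436.00
- item 2 (199/35 per unit): 10 of 35 → value 10×199/35 = 56.8571, running total 492.86
Total 492.86.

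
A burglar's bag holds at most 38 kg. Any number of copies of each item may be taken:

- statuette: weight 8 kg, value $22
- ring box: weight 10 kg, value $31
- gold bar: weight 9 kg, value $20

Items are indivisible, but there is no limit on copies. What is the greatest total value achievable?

$115

Best value-per-unit is ring box at 31/10; filling with it alone gives 3×31 = 93.
Optimal mix: 1×statuette + 3×ring box → weight 38, value 115.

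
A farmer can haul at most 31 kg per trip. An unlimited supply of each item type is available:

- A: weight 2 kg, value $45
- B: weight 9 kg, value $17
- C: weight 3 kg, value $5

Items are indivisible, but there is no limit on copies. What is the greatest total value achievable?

$675

Best value-per-unit is A at 45/2, and filling with it alone uses weight 15×2=30. No mix of the others beats 15×45 = 675.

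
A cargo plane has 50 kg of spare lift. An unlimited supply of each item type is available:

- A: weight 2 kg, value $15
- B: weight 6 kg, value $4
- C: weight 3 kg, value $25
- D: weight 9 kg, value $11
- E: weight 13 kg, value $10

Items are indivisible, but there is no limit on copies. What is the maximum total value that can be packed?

Best value-per-unit is C at 25/3; filling with it alone gives 16×25 = 400.
Optimal mix: 1×A + 16×C → weight 50, value 415.

$415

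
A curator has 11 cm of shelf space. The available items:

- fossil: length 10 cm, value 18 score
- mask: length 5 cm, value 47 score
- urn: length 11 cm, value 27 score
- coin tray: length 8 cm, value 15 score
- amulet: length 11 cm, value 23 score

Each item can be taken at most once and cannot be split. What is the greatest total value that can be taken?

47 score

Check high-value combinations within 11 cm:
- mask: length 5, value 47
- urn: length 11, value 27
- amulet: length 11, value 23
- fossil: length 10, value 18
- coin tray: length 8, value 15
Best: 47 score.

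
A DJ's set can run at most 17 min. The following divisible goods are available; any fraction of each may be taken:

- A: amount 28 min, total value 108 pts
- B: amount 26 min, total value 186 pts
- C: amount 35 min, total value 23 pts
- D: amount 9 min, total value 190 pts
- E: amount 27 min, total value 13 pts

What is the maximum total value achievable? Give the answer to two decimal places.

Take in order of value per unit:
- D (190/9 per unit): all 9 → value 190, running total 190.00
- B (186/26 per unit): 8 of 26 → value 8×186/26 = 57.2308, running total 247.23
Total 247.23.

247.23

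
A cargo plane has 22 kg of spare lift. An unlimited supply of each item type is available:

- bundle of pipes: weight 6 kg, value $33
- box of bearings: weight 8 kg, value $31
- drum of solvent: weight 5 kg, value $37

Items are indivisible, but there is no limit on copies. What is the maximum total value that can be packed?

$148

Best value-per-unit is drum of solvent at 37/5, and filling with it alone uses weight 4×5=20. No mix of the others beats 4×37 = 148.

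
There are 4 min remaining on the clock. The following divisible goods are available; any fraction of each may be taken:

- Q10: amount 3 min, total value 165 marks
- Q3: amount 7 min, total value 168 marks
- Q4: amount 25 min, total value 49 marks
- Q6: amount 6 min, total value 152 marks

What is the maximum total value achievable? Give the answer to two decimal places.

Take in order of value per unit:
- Q10 (165/3 per unit): all 3 → value 165, running total 165.00
- Q6 (152/6 per unit): 1 of 6 → value 1×152/6 = 25.3333, running total 190.33
Total 190.33.

190.33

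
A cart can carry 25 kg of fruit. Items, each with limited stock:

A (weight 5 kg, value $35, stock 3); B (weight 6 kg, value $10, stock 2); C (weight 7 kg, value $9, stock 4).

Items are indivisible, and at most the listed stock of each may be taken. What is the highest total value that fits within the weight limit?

$115

Top feasible selections:
- 3×A + 1×B: weight 21, value 115
- 3×A + 1×C: weight 22, value 114
- 3×A: weight 15, value 105
Best: $115.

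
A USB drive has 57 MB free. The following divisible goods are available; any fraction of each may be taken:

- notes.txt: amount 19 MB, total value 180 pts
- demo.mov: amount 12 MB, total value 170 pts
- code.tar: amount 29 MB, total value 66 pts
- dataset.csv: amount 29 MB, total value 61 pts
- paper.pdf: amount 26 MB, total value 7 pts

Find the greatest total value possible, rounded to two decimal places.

409.17

Take in order of value per unit:
- demo.mov (170/12 per unit): all 12 → value 170, running total 170.00
- notes.txt (180/19 per unit): all 19 → value 180, running total 350.00
- code.tar (66/29 per unit): 26 of 29 → value 26×66/29 = 59.1724, running total 409.17
Total 409.17.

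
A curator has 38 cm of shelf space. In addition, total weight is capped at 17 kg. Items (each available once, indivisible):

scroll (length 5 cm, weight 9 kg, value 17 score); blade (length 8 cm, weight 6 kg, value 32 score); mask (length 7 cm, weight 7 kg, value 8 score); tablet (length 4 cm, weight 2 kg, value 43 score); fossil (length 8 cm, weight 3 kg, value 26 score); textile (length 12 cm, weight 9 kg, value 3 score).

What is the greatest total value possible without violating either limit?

Feasible sets respecting both limits:
- blade+tablet+fossil: length 20, weight 11, value 101
- scroll+blade+tablet: length 17, weight 17, value 92
- scroll+tablet+fossil: length 17, weight 14, value 86
Best: 101 score.

101 score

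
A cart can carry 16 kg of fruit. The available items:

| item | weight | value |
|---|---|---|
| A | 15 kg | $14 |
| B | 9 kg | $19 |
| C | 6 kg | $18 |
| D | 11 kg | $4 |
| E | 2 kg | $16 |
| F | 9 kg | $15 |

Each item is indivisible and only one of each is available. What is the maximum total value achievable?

$37

Check high-value combinations within 16 kg:
- B+C: weight 9+6=15, value 19+18=37
- B+E: weight 9+2=11, value 19+16=35
- C+E: weight 6+2=8, value 18+16=34
Best: $37.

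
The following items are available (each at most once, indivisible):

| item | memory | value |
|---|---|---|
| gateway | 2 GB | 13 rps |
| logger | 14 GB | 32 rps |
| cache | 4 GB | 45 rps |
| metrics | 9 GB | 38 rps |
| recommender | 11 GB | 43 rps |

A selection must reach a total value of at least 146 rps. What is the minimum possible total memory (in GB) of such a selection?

Subsets with value ≥ 146, sorted by total memory:
- logger+cache+metrics+recommender: memory 38, value 158
- gateway+logger+cache+metrics+recommender: memory 40, value 171
Minimum memory: 38 GB.

38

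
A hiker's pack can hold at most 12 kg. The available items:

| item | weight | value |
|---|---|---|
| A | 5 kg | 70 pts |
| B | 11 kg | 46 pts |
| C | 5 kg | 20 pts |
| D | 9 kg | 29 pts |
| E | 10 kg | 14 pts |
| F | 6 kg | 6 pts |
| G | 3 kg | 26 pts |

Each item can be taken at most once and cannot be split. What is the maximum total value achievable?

96 pts

Check high-value combinations within 12 kg:
- A+G: weight 5+3=8, value 70+26=96
- A+C: weight 5+5=10, value 70+20=90
- A+F: weight 5+6=11, value 70+6=76
- A: weight 5, value 70
- D+G: weight 9+3=12, value 29+26=55
Best: 96 pts.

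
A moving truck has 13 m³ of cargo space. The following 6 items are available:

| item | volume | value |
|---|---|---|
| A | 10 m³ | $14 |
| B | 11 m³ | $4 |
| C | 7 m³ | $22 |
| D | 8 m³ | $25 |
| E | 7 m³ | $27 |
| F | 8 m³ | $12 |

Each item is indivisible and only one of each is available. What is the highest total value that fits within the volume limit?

$27

This is a 0/1 knapsack; check combinations near the capacity.
- E: volume 7, value 27
- D: volume 8, value 25
- C: volume 7, value 22
Best: $27.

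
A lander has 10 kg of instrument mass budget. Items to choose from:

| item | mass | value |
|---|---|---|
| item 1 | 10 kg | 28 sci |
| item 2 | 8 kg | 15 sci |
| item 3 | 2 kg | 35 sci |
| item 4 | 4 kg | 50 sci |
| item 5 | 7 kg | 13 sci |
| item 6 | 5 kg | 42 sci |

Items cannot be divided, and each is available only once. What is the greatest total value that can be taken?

Check high-value combinations within 10 kg:
- item 4+item 6: mass 4+5=9, value 50+42=92
- item 3+item 4: mass 2+4=6, value 35+50=85
- item 3+item 6: mass 2+5=7, value 35+42=77
- item 4: mass 4, value 50
- item 2+item 3: mass 8+2=10, value 15+35=50
Best: 92 sci.

92 sci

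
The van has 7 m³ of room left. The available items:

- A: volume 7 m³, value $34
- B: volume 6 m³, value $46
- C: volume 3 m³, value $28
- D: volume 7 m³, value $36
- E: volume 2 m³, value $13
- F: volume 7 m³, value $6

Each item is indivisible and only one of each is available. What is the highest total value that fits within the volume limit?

Check high-value combinations within 7 m³:
- B: volume 6, value 46
- C+E: volume 3+2=5, value 28+13=41
- D: volume 7, value 36
Best: $46.

$46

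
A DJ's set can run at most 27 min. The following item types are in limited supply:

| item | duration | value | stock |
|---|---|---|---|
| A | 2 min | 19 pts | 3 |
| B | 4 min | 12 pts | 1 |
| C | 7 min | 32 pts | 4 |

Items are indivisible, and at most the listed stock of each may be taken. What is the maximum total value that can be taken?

Best selections within duration 27 and stock limits:
- 3×A + 3×C: duration 27, value 153
- 2×A + 3×C: duration 25, value 134
Best: 153 pts.

153 pts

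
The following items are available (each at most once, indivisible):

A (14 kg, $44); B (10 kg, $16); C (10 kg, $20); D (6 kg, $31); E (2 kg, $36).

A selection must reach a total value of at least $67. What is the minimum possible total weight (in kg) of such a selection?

Subsets with value ≥ 67, sorted by total weight:
- D+E: weight 8, value 67
- A+E: weight 16, value 80
Minimum weight: 8 kg.

8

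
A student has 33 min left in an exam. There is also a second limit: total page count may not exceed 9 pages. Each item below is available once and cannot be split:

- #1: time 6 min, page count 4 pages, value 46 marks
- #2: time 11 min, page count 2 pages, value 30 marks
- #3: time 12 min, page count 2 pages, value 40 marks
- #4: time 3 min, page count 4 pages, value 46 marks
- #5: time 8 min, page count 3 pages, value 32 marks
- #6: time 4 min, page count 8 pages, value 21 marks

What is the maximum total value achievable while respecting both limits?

118 marks

Feasible sets respecting both limits:
- #1+#3+#5: time 26, page count 9, value 118
- #3+#4+#5: time 23, page count 9, value 118
- #1+#2+#3: time 29, page count 8, value 116
Best: 118 marks.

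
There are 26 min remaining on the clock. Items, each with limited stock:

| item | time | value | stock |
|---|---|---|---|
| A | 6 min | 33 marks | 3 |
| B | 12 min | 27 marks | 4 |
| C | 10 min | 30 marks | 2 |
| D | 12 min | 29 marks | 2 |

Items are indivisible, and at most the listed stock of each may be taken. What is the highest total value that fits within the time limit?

99 marks

Top feasible selections:
- 3×A: time 18, value 99
- 2×A + 1×C: time 22, value 96
- 2×A + 1×D: time 24, value 95
Best: 99 marks.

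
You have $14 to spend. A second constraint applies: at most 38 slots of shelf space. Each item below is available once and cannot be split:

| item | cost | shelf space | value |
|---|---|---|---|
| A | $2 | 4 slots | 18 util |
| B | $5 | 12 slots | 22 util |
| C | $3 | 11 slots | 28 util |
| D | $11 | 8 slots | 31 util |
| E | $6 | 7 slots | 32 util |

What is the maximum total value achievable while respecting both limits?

Feasible sets respecting both limits:
- B+C+E: cost 14, shelf space 30, value 82
- A+C+E: cost 11, shelf space 22, value 78
- A+B+E: cost 13, shelf space 23, value 72
Best: 82 util.

82 util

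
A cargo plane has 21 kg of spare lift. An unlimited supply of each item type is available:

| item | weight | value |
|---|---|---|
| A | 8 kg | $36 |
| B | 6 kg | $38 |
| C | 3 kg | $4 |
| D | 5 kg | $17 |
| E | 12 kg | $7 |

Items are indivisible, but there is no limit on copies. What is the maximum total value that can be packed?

Best value-per-unit is B at 38/6; filling with it alone gives 3×38 = 114.
Optimal mix: 3×B + 1×C → weight 21, value 118.

$118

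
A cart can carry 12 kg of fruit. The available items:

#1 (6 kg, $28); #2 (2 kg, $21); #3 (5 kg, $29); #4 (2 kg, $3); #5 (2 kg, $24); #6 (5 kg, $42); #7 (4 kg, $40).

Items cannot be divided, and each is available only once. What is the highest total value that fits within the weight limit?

$106

This is a 0/1 knapsack; check combinations near the capacity.
- #5+#6+#7: weight 2+5+4=11, value 24+42+40=106
- #2+#6+#7: weight 2+5+4=11, value 21+42+40=103
- #3+#5+#6: weight 5+2+5=12, value 29+24+42=95
- #3+#5+#7: weight 5+2+4=11, value 29+24+40=93
Best: $106.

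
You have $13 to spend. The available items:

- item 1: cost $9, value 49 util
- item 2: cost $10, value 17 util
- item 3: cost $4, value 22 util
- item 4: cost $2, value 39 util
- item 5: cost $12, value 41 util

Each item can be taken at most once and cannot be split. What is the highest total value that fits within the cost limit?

This is a 0/1 knapsack; check combinations near the capacity.
- item 1+item 4: cost 9+2=11, value 49+39=88
- item 1+item 3: cost 9+4=13, value 49+22=71
- item 3+item 4: cost 4+2=6, value 22+39=61
Best: 88 util.

88 util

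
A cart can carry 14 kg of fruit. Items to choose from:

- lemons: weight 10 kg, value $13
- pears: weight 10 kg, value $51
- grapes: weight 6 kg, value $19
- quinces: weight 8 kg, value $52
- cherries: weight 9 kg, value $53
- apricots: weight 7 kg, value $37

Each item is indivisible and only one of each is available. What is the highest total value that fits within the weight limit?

$71

Check high-value combinations within 14 kg:
- grapes+quinces: weight 6+8=14, value 19+52=71
- grapes+apricots: weight 6+7=13, value 19+37=56
- cherries: weight 9, value 53
- quinces: weight 8, value 52
- pears: weight 10, value 51
Best: $71.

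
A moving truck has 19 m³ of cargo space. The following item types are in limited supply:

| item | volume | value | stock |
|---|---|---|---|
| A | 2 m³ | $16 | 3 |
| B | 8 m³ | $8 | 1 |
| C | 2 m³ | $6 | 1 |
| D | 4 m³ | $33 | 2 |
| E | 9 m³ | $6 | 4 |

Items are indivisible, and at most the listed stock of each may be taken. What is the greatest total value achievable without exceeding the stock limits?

Top feasible selections:
- 3×A + 1×C + 2×D: volume 16, value 120
- 3×A + 2×D: volume 14, value 114
Best: $120.

$120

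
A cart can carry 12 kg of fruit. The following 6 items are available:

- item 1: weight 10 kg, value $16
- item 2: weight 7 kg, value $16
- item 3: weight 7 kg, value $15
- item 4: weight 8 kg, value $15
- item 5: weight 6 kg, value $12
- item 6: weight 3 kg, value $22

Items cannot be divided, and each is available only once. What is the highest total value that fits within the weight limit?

This is a 0/1 knapsack; check combinations near the capacity.
- item 2+item 6: weight 7+3=10, value 16+22=38
- item 3+item 6: weight 7+3=10, value 15+22=37
- item 4+item 6: weight 8+3=11, value 15+22=37
- item 5+item 6: weight 6+3=9, value 12+22=34
Best: $38.

$38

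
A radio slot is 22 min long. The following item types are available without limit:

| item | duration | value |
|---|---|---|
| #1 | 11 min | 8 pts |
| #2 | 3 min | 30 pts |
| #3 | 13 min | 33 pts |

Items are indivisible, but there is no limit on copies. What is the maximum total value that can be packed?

210 pts

Best value-per-unit is #2 at 30/3, and filling with it alone uses duration 7×3=21. No mix of the others beats 7×30 = 210.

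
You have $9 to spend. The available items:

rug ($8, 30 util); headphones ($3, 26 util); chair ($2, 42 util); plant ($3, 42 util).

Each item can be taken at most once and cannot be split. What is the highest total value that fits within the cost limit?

110 util

Check high-value combinations within $9:
- headphones+chair+plant: cost 3+2+3=8, value 26+42+42=110
- chair+plant: cost 2+3=5, value 42+42=84
- headphones+chair: cost 3+2=5, value 26+42=68
- headphones+plant: cost 3+3=6, value 26+42=68
Best: 110 util.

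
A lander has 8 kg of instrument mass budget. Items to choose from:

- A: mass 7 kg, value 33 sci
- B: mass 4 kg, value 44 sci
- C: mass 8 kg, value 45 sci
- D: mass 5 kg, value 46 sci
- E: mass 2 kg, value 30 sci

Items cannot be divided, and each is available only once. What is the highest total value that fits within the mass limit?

Check high-value combinations within 8 kg:
- D+E: mass 5+2=7, value 46+30=76
- B+E: mass 4+2=6, value 44+30=74
- D: mass 5, value 46
- C: mass 8, value 45
- B: mass 4, value 44
Best: 76 sci.

76 sci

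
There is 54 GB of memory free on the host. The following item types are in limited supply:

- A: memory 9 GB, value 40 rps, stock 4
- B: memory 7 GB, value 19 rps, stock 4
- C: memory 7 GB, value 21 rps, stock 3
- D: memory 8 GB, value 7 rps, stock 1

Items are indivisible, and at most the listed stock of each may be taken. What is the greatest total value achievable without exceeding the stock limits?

202 rps

Best selections within memory 54 and stock limits:
- 4×A + 2×C: memory 50, value 202
- 4×A + 1×B + 1×C: memory 50, value 200
- 4×A + 2×B: memory 50, value 198
Best: 202 rps.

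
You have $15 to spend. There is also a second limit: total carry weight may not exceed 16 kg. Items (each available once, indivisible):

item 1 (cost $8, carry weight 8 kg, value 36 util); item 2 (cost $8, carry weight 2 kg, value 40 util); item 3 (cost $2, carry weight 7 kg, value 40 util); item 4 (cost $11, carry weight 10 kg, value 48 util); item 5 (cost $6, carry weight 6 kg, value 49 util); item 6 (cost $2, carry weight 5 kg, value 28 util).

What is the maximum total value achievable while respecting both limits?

Feasible sets respecting both limits:
- item 2+item 3+item 6: cost 12, carry weight 14, value 108
- item 2+item 5: cost 14, carry weight 8, value 89
- item 3+item 5: cost 8, carry weight 13, value 89
Best: 108 util.

108 util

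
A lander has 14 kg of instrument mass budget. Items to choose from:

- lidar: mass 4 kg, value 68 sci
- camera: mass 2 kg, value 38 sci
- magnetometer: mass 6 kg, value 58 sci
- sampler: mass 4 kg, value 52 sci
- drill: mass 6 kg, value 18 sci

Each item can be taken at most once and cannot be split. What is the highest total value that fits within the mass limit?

Check high-value combinations within 14 kg:
- lidar+magnetometer+sampler: mass 4+6+4=14, value 68+58+52=178
- lidar+camera+magnetometer: mass 4+2+6=12, value 68+38+58=164
- lidar+camera+sampler: mass 4+2+4=10, value 68+38+52=158
Best: 178 sci.

178 sci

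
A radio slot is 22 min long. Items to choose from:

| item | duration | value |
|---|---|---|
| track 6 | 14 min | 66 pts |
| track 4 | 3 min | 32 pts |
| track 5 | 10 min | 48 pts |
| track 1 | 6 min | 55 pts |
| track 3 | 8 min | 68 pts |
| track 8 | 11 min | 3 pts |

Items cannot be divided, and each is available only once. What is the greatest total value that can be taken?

This is a 0/1 knapsack; check combinations near the capacity.
- track 4+track 1+track 3: duration 3+6+8=17, value 32+55+68=155
- track 4+track 5+track 3: duration 3+10+8=21, value 32+48+68=148
- track 4+track 5+track 1: duration 3+10+6=19, value 32+48+55=135
Best: 155 pts.

155 pts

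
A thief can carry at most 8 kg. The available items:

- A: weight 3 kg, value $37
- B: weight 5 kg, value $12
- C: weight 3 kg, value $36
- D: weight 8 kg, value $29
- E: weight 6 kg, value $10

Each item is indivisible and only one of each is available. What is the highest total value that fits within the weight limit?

$73

This is a 0/1 knapsack; check combinations near the capacity.
- A+C: weight 3+3=6, value 37+36=73
- A+B: weight 3+5=8, value 37+12=49
- B+C: weight 5+3=8, value 12+36=48
- A: weight 3, value 37
- C: weight 3, value 36
Best: $73.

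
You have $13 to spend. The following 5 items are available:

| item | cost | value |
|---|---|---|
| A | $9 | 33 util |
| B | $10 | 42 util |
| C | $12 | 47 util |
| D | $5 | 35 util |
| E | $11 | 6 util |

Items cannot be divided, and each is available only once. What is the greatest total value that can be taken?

Check high-value combinations within $13:
- C: cost 12, value 47
- B: cost 10, value 42
- D: cost 5, value 35
Best: 47 util.

47 util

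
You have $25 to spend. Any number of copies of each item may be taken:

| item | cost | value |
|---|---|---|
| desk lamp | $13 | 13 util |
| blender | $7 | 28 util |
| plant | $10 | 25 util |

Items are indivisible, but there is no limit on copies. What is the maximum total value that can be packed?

Best value-per-unit is blender at 28/7, and filling with it alone uses cost 3×7=21. No mix of the others beats 3×28 = 84.

84 util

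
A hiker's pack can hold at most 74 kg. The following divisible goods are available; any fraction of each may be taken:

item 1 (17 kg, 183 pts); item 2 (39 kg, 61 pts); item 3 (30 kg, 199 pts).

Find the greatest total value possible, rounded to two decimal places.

424.23

Take in order of value per unit:
- item 1 (183/17 per unit): all 17 → value 183, running total 183.00
- item 3 (199/30 per unit): all 30 → value 199, running total 382.00
- item 2 (61/39 per unit): 27 of 39 → value 27×61/39 = 42.2308, running total 424.23
Total 424.23.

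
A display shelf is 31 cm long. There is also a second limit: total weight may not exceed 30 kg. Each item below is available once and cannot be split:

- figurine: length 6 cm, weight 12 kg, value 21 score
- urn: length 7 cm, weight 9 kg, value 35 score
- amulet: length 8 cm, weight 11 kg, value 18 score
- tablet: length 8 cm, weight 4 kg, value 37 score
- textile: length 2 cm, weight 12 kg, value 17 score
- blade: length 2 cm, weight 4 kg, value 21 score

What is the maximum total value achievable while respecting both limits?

114 score

Feasible sets respecting both limits:
- figurine+urn+tablet+blade: length 23, weight 29, value 114
- urn+amulet+tablet+blade: length 25, weight 28, value 111
- urn+tablet+textile+blade: length 19, weight 29, value 110
- figurine+urn+tablet: length 21, weight 25, value 93
Best: 114 score.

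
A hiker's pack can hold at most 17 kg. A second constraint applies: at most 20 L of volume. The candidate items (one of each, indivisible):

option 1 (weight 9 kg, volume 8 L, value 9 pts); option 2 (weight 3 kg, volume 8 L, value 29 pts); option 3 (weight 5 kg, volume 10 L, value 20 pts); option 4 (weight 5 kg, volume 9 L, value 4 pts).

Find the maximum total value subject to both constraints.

49 pts

Feasible sets respecting both limits:
- option 2+option 3: weight 8, volume 18, value 49
- option 1+option 2: weight 12, volume 16, value 38
- option 2+option 4: weight 8, volume 17, value 33
- option 2: weight 3, volume 8, value 29
Best: 49 pts.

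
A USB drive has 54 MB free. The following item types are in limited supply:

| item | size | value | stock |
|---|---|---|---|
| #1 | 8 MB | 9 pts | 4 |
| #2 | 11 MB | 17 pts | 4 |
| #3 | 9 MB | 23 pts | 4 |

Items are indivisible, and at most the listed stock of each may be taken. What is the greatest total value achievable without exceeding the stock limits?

110 pts

Top feasible selections:
- 2×#1 + 4×#3: size 52, value 110
- 1×#2 + 4×#3: size 47, value 109
Best: 110 pts.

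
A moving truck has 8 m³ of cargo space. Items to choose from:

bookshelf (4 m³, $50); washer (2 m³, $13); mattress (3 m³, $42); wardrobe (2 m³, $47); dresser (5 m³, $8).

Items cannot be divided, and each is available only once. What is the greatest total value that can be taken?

Check high-value combinations within 8 m³:
- bookshelf+washer+wardrobe: volume 4+2+2=8, value 50+13+47=110
- washer+mattress+wardrobe: volume 2+3+2=7, value 13+42+47=102
- bookshelf+wardrobe: volume 4+2=6, value 50+47=97
Best: $110.

$110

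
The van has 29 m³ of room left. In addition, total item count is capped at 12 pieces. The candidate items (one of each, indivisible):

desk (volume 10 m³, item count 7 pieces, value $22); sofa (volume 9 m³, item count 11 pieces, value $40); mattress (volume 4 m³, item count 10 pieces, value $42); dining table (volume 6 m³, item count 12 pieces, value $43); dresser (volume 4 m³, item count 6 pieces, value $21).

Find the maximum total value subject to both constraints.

Feasible sets respecting both limits:
- dining table: volume 6, item count 12, value 43
- mattress: volume 4, item count 10, value 42
- sofa: volume 9, item count 11, value 40
Best: $43.

$43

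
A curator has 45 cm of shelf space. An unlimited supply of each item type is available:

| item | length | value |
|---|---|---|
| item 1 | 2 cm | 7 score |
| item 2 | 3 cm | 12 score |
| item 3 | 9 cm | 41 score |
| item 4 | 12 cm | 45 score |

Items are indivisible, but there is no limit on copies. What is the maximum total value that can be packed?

205 score

Best value-per-unit is item 3 at 41/9, and filling with it alone uses length 5×9=45. No mix of the others beats 5×41 = 205.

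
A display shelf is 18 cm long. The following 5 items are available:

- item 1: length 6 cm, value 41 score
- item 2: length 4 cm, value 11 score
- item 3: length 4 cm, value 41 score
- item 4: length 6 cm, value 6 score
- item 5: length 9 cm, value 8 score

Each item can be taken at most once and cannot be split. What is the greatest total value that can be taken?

93 score

Check high-value combinations within 18 cm:
- item 1+item 2+item 3: length 6+4+4=14, value 41+11+41=93
- item 1+item 3+item 4: length 6+4+6=16, value 41+41+6=88
- item 1+item 3: length 6+4=10, value 41+41=82
- item 2+item 3+item 5: length 4+4+9=17, value 11+41+8=60
Best: 93 score.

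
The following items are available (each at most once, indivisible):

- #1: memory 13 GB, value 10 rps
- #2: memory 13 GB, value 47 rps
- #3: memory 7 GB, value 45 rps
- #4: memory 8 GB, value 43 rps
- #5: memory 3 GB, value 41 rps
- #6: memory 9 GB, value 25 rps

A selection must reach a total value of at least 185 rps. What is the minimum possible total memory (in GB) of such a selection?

40

Subsets with value ≥ 185, sorted by total memory:
- #2+#3+#4+#5+#6: memory 40, value 201
- #1+#2+#3+#4+#5: memory 44, value 186
Minimum memory: 40 GB.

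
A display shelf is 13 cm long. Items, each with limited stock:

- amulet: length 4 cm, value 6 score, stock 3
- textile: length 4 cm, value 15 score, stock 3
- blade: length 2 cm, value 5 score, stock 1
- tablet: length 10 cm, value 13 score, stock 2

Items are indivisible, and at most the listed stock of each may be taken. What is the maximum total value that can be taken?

45 score

Top feasible selections:
- 3×textile: length 12, value 45
- 1×amulet + 2×textile: length 12, value 36
- 2×textile + 1×blade: length 10, value 35
- 2×textile: length 8, value 30
Best: 45 score.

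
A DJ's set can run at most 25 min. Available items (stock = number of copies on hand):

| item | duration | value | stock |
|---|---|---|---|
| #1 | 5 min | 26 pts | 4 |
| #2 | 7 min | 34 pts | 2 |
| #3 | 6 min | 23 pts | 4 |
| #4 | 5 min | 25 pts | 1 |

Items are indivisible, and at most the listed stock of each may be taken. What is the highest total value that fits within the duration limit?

Top feasible selections:
- 4×#1 + 1×#4: duration 25, value 129
- 2×#1 + 2×#2: duration 24, value 120
- 1×#1 + 2×#2 + 1×#4: duration 24, value 119
Best: 129 pts.

129 pts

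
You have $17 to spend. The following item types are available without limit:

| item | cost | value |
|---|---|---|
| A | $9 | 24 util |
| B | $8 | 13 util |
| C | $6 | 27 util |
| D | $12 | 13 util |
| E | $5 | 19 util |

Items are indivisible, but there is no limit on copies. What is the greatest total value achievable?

Best value-per-unit is C at 27/6; filling with it alone gives 2×27 = 54.
Optimal mix: 2×C + 1×E → cost 17, value 73.

73 util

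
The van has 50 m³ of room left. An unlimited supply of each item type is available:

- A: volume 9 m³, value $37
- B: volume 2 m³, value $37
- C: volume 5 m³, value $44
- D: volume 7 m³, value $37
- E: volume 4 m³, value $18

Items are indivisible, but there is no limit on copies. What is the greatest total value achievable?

Best value-per-unit is B at 37/2, and filling with it alone uses volume 25×2=50. No mix of the others beats 25×37 = 925.

$925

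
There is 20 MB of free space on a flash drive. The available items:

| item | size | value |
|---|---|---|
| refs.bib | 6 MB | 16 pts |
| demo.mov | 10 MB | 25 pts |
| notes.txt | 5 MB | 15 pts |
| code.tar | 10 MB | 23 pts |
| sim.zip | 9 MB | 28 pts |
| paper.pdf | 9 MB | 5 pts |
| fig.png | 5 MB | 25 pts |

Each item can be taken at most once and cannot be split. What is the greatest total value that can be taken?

69 pts

Check high-value combinations within 20 MB:
- refs.bib+sim.zip+fig.png: size 6+9+5=20, value 16+28+25=69
- notes.txt+sim.zip+fig.png: size 5+9+5=19, value 15+28+25=68
- demo.mov+notes.txt+fig.png: size 10+5+5=20, value 25+15+25=65
- notes.txt+code.tar+fig.png: size 5+10+5=20, value 15+23+25=63
- refs.bib+notes.txt+sim.zip: size 6+5+9=20, value 16+15+28=59
Best: 69 pts.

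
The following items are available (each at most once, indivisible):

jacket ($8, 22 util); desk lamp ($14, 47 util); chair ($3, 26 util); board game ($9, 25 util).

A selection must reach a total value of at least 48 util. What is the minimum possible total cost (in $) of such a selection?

11

Subsets with value ≥ 48, sorted by total cost:
- jacket+chair: cost 11, value 48
- chair+board game: cost 12, value 51
- desk lamp+chair: cost 17, value 73
Minimum cost: 11 $.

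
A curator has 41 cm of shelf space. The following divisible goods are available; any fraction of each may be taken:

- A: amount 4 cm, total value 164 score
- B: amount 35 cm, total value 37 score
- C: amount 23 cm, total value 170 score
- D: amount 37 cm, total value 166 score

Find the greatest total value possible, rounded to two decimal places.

Take in order of value per unit:
- A (164/4 per unit): all 4 → value 164, running total 164.00
- C (170/23 per unit): all 23 → value 170, running total 334.00
- D (166/37 per unit): 14 of 37 → value 14×166/37 = 62.8108, running total 396.81
Total 396.81.

396.81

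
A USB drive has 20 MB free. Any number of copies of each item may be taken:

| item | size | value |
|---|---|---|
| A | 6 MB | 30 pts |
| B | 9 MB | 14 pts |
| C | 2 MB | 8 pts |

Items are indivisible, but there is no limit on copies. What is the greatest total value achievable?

Best value-per-unit is A at 30/6; filling with it alone gives 3×30 = 90.
Optimal mix: 3×A + 1×C → size 20, value 98.

98 pts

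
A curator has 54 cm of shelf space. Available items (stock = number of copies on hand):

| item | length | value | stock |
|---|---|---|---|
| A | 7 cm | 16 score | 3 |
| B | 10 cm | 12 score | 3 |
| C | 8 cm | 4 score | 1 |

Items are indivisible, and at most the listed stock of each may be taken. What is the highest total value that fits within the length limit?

84 score

Best selections within length 54 and stock limits:
- 3×A + 3×B: length 51, value 84
- 3×A + 2×B + 1×C: length 49, value 76
Best: 84 score.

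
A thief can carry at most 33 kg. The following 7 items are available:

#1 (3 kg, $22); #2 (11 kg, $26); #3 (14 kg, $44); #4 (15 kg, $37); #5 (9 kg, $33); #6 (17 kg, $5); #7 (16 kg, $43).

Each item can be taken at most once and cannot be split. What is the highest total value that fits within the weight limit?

$109

This is a 0/1 knapsack; check combinations near the capacity.
- #1+#3+#7: weight 3+14+16=33, value 22+44+43=109
- #1+#3+#4: weight 3+14+15=32, value 22+44+37=103
- #1+#3+#5: weight 3+14+9=26, value 22+44+33=99
Best: $109.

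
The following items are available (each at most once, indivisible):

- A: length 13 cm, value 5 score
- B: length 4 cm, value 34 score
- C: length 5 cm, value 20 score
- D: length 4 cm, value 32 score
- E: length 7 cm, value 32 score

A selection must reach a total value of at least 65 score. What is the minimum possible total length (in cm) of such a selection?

Subsets with value ≥ 65, sorted by total length:
- B+D: length 8, value 66
- B+E: length 11, value 66
- B+C+D: length 13, value 86
Minimum length: 8 cm.

8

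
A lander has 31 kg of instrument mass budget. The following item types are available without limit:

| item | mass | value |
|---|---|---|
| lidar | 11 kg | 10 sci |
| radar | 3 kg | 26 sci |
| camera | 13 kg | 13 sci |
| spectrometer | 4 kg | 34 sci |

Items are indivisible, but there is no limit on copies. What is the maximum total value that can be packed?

268 sci

Best value-per-unit is radar at 26/3; filling with it alone gives 10×26 = 260.
Optimal mix: 9×radar + 1×spectrometer → mass 31, value 268.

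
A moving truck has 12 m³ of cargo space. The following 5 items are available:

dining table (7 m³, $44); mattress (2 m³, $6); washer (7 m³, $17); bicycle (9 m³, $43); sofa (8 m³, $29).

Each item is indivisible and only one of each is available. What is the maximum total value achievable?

This is a 0/1 knapsack; check combinations near the capacity.
- dining table+mattress: volume 7+2=9, value 44+6=50
- mattress+bicycle: volume 2+9=11, value 6+43=49
- dining table: volume 7, value 44
- bicycle: volume 9, value 43
- mattress+sofa: volume 2+8=10, value 6+29=35
Best: $50.

$50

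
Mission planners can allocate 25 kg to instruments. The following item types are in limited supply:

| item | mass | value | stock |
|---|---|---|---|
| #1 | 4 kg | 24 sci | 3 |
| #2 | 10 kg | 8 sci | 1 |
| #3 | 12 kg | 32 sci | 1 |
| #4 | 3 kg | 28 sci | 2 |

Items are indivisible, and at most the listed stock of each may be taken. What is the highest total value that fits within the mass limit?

128 sci

Best selections within mass 25 and stock limits:
- 3×#1 + 2×#4: mass 18, value 128
- 1×#1 + 1×#3 + 2×#4: mass 22, value 112
- 2×#1 + 1×#2 + 2×#4: mass 24, value 112
Best: 128 sci.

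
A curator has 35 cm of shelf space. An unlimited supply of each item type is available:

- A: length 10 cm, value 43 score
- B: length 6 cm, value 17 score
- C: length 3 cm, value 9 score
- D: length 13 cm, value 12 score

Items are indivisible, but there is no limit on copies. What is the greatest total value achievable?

Best value-per-unit is A at 43/10; filling with it alone gives 3×43 = 129.
Optimal mix: 3×A + 1×C → length 33, value 138.

138 score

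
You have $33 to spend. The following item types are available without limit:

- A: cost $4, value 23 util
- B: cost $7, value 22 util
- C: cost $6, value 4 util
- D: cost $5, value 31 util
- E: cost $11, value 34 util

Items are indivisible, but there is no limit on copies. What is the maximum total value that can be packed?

201 util

Best value-per-unit is D at 31/5; filling with it alone gives 6×31 = 186.
Optimal mix: 2×A + 5×D → cost 33, value 201.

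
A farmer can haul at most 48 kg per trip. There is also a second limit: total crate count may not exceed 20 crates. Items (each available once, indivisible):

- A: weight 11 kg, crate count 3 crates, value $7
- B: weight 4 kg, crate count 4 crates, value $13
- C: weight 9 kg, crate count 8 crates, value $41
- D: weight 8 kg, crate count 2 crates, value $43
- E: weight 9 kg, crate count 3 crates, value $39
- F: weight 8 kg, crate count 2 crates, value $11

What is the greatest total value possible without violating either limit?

$147

Feasible sets respecting both limits:
- B+C+D+E+F: weight 38, crate count 19, value 147
- A+B+C+D+E: weight 41, crate count 20, value 143
- A+C+D+E+F: weight 45, crate count 18, value 141
Best: $147.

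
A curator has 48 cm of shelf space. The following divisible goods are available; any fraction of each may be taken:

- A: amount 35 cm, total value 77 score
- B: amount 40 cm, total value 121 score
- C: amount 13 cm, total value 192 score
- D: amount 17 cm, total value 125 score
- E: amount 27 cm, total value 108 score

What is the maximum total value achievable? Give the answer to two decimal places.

389.00

Take in order of value per unit:
- C (192/13 per unit): all 13 → value 192, running total 192.00
- D (125/17 per unit): all 17 → value 125, running total 317.00
- E (108/27 per unit): 18 of 27 → value 18×108/27 = 72.0000, running total 389.00
Total 389.00.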